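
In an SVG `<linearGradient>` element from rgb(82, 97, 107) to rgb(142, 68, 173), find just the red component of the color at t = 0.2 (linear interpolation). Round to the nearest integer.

R = 82 + 0.2 × (142 − 82) = 94 → 94

94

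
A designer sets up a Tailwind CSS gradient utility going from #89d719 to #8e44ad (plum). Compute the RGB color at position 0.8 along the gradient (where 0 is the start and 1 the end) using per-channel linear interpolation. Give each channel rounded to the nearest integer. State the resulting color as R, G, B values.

#89d719 → (137, 215, 25); #8e44ad → (142, 68, 173).
R = 137 + 0.8 × (142 − 137) = 137 + 0.8 × 5 = 141 → 141
G = 215 + 0.8 × (68 − 215) = 215 + 0.8 × -147 = 97.4 → 97
B = 25 + 0.8 × (173 − 25) = 25 + 0.8 × 148 = 143.4 → 143

(141, 97, 143)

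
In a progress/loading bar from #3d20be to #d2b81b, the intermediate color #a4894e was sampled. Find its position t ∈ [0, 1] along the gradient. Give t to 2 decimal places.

0.69

Invert the lerp on the B channel (largest span, 163): t = (78 − 190) / (27 − 190) = -112/-163 = 0.68712.
Check on R: (164 − 61)/(210 − 61) = 0.6913 ✓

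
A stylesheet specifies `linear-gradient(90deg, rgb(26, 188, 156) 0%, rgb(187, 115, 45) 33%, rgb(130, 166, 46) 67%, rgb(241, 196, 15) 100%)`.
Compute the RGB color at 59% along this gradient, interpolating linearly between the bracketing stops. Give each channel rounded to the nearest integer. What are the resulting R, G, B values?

59% lies between the 33% and 67% stops, so the local fraction is t = (59 − 33)/(67 − 33) = 26/34 ≈ 0.7647.
R = 187 + 0.7647 × (130 − 187) = 143.412 → 143
G = 115 + 0.7647 × (166 − 115) = 154 → 154
B = 45 + 0.7647 × (46 − 45) = 45.765 → 46

(143, 154, 46)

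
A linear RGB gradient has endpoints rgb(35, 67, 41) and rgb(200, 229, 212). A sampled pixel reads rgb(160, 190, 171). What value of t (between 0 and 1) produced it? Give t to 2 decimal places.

0.76

Invert the lerp on the B channel (largest span, 171): t = (171 − 41) / (212 − 41) = 130/171 = 0.76023.
Check on R: (160 − 35)/(200 − 35) = 0.7576 ✓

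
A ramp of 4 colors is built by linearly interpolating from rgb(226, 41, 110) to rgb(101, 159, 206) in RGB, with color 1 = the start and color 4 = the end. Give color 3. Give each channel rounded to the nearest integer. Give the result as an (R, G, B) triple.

(143, 120, 174)

With 4 swatches and endpoints inclusive, swatch 3 sits at t = (3 − 1)/(4 − 1) = 2/3 ≈ 0.6667.
R = 226 + 0.6667 × (101 − 226) = 142.663 → 143
G = 41 + 0.6667 × (159 − 41) = 119.671 → 120
B = 110 + 0.6667 × (206 − 110) = 174.003 → 174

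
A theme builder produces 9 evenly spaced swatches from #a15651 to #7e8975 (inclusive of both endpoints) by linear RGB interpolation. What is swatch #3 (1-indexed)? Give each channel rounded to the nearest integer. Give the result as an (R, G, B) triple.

With 9 swatches and endpoints inclusive, swatch 3 sits at t = (3 − 1)/(9 − 1) = 2/8 ≈ 0.25.
#a15651 → (161, 86, 81); #7e8975 → (126, 137, 117).
R = 161 + 0.25 × (126 − 161) = 152.25 → 152
G = 86 + 0.25 × (137 − 86) = 98.75 → 99
B = 81 + 0.25 × (117 − 81) = 90 → 90

(152, 99, 90)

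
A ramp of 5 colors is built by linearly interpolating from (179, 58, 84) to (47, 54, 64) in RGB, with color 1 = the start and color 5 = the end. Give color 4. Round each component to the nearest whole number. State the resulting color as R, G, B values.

(80, 55, 69)

With 5 swatches and endpoints inclusive, swatch 4 sits at t = (4 − 1)/(5 − 1) = 3/4 ≈ 0.75.
R = 179 + 0.75 × (47 − 179) = 80 → 80
G = 58 + 0.75 × (54 − 58) = 55 → 55
B = 84 + 0.75 × (64 − 84) = 69 → 69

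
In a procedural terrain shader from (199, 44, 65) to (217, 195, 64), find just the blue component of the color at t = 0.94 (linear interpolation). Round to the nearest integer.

64

B = 65 + 0.94 × (64 − 65) = 64.06 → 64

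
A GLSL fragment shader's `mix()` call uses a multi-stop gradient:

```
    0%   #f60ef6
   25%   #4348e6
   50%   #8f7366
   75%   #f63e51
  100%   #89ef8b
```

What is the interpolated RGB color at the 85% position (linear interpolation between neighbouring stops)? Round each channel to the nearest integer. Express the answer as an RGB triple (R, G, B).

(202, 133, 104)

85% lies between the 75% and 100% stops, so the local fraction is t = (85 − 75)/(100 − 75) = 10/25 ≈ 0.4.
#f63e51 → (246, 62, 81); #89ef8b → (137, 239, 139).
R = 246 + 0.4 × (137 − 246) = 202.4 → 202
G = 62 + 0.4 × (239 − 62) = 132.8 → 133
B = 81 + 0.4 × (139 − 81) = 104.2 → 104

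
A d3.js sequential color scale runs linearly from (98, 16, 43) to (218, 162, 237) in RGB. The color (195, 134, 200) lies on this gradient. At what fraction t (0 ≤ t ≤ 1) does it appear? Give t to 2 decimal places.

0.81

Invert the lerp on the B channel (largest span, 194): t = (200 − 43) / (237 − 43) = 157/194 = 0.80928.
Check on R: (195 − 98)/(218 − 98) = 0.8083 ✓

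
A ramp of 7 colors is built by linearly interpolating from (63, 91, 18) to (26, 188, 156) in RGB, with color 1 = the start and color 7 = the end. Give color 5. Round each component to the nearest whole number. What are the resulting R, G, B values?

(38, 156, 110)

With 7 swatches and endpoints inclusive, swatch 5 sits at t = (5 − 1)/(7 − 1) = 4/6 ≈ 0.6667.
R = 63 + 0.6667 × (26 − 63) = 38.332 → 38
G = 91 + 0.6667 × (188 − 91) = 155.67 → 156
B = 18 + 0.6667 × (156 − 18) = 110.005 → 110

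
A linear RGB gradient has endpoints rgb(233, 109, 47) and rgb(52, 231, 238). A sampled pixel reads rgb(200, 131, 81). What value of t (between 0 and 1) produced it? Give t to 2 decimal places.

0.18

Invert the lerp on the B channel (largest span, 191): t = (81 − 47) / (238 − 47) = 34/191 = 0.17801.
Check on R: (200 − 233)/(52 − 233) = 0.1823 ✓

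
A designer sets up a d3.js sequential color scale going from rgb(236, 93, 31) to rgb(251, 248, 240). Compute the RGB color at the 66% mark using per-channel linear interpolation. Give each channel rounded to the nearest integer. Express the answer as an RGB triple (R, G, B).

(246, 195, 169)

66% corresponds to t = 0.66.
R = 236 + 0.66 × (251 − 236) = 236 + 0.66 × 15 = 245.9 → 246
G = 93 + 0.66 × (248 − 93) = 93 + 0.66 × 155 = 195.3 → 195
B = 31 + 0.66 × (240 − 31) = 31 + 0.66 × 209 = 168.94 → 169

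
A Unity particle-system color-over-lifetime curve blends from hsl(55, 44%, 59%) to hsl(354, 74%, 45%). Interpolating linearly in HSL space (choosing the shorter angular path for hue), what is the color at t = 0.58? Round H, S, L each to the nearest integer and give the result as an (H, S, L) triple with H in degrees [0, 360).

(20, 61, 51)

Hue: 354 − 55 = 299°, but |299| > 180 so the shorter arc goes the other way: Δh = 299 − 360 = -61°.
H = 55 + 0.58 × (-61) = 19.62 → 20°
S = 44 + 0.58 × (74 − 44) = 61.4 → 61%
L = 59 + 0.58 × (45 − 59) = 50.88 → 51%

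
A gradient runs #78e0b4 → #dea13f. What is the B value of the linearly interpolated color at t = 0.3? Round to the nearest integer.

145

B₁ = 180 (from #78e0b4), B₂ = 63 (from #dea13f).
B = 180 + 0.3 × (63 − 180) = 144.9 → 145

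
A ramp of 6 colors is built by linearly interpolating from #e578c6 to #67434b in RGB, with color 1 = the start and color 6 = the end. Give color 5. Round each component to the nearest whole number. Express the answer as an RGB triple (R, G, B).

With 6 swatches and endpoints inclusive, swatch 5 sits at t = (5 − 1)/(6 − 1) = 4/5 ≈ 0.8.
#e578c6 → (229, 120, 198); #67434b → (103, 67, 75).
R = 229 + 0.8 × (103 − 229) = 128.2 → 128
G = 120 + 0.8 × (67 − 120) = 77.6 → 78
B = 198 + 0.8 × (75 − 198) = 99.6 → 100

(128, 78, 100)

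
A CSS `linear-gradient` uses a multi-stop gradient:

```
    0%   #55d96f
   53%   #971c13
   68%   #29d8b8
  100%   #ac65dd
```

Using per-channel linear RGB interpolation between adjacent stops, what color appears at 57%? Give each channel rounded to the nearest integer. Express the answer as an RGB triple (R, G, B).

57% lies between the 53% and 68% stops, so the local fraction is t = (57 − 53)/(68 − 53) = 4/15 ≈ 0.2667.
#971c13 → (151, 28, 19); #29d8b8 → (41, 216, 184).
R = 151 + 0.2667 × (41 − 151) = 121.663 → 122
G = 28 + 0.2667 × (216 − 28) = 78.14 → 78
B = 19 + 0.2667 × (184 − 19) = 63.005 → 63

(122, 78, 63)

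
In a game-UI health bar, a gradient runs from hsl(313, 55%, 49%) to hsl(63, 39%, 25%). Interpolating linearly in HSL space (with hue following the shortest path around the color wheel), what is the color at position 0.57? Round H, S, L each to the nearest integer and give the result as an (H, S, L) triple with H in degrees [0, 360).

(16, 46, 35)

Hue: 63 − 313 = -250°, but |-250| > 180 so the shorter arc goes the other way: Δh = -250 + 360 = 110°.
H = 313 + 0.57 × (110) = 375.7 → 376 → 376 mod 360 = 16°
S = 55 + 0.57 × (39 − 55) = 45.88 → 46%
L = 49 + 0.57 × (25 − 49) = 35.32 → 35%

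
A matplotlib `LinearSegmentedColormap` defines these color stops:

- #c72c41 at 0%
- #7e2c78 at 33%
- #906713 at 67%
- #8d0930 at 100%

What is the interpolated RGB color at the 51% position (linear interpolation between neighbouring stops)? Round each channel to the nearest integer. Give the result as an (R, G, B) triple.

51% lies between the 33% and 67% stops, so the local fraction is t = (51 − 33)/(67 − 33) = 18/34 ≈ 0.5294.
#7e2c78 → (126, 44, 120); #906713 → (144, 103, 19).
R = 126 + 0.5294 × (144 − 126) = 135.529 → 136
G = 44 + 0.5294 × (103 − 44) = 75.235 → 75
B = 120 + 0.5294 × (19 − 120) = 66.531 → 67

(136, 75, 67)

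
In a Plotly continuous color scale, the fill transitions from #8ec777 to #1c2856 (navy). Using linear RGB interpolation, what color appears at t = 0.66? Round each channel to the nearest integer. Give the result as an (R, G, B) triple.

(67, 94, 97)

#8ec777 → (142, 199, 119); #1c2856 → (28, 40, 86).
R = 142 + 0.66 × (28 − 142) = 142 + 0.66 × -114 = 66.76 → 67
G = 199 + 0.66 × (40 − 199) = 199 + 0.66 × -159 = 94.06 → 94
B = 119 + 0.66 × (86 − 119) = 119 + 0.66 × -33 = 97.22 → 97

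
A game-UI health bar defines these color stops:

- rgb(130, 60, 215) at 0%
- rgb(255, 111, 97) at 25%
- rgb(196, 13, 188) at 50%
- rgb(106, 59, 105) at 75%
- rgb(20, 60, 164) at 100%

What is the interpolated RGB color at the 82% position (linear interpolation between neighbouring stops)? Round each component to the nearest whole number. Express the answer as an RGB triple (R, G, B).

(82, 59, 122)

82% lies between the 75% and 100% stops, so the local fraction is t = (82 − 75)/(100 − 75) = 7/25 ≈ 0.28.
R = 106 + 0.28 × (20 − 106) = 81.92 → 82
G = 59 + 0.28 × (60 − 59) = 59.28 → 59
B = 105 + 0.28 × (164 − 105) = 121.52 → 122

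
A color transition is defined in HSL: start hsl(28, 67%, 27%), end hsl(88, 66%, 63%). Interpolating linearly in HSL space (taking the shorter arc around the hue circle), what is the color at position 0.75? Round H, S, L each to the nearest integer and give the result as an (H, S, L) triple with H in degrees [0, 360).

Hue arc: Δh = 88 − 28 = 60° (|Δh| ≤ 180, already the shorter path).
H = 28 + 0.75 × (60) = 73 → 73°
S = 67 + 0.75 × (66 − 67) = 66.25 → 66%
L = 27 + 0.75 × (63 − 27) = 54 → 54%

(73, 66, 54)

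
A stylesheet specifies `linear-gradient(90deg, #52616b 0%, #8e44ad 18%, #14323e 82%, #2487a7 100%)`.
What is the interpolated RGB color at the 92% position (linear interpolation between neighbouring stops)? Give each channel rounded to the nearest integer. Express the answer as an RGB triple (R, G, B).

(29, 97, 120)

92% lies between the 82% and 100% stops, so the local fraction is t = (92 − 82)/(100 − 82) = 10/18 ≈ 0.5556.
#14323e → (20, 50, 62); #2487a7 → (36, 135, 167).
R = 20 + 0.5556 × (36 − 20) = 28.89 → 29
G = 50 + 0.5556 × (135 − 50) = 97.226 → 97
B = 62 + 0.5556 × (167 − 62) = 120.338 → 120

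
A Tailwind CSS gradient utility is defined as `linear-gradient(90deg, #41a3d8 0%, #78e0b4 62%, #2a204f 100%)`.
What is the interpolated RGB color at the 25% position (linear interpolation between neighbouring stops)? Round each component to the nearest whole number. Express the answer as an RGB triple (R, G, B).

25% lies between the 0% and 62% stops, so the local fraction is t = (25 − 0)/(62 − 0) = 25/62 ≈ 0.4032.
#41a3d8 → (65, 163, 216); #78e0b4 → (120, 224, 180).
R = 65 + 0.4032 × (120 − 65) = 87.176 → 87
G = 163 + 0.4032 × (224 − 163) = 187.595 → 188
B = 216 + 0.4032 × (180 − 216) = 201.485 → 201

(87, 188, 201)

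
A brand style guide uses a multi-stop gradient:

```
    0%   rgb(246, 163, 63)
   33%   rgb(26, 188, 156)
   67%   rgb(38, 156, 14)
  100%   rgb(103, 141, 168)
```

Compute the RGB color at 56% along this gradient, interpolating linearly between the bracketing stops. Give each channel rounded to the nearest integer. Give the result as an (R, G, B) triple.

(34, 166, 60)

56% lies between the 33% and 67% stops, so the local fraction is t = (56 − 33)/(67 − 33) = 23/34 ≈ 0.6765.
R = 26 + 0.6765 × (38 − 26) = 34.118 → 34
G = 188 + 0.6765 × (156 − 188) = 166.352 → 166
B = 156 + 0.6765 × (14 − 156) = 59.937 → 60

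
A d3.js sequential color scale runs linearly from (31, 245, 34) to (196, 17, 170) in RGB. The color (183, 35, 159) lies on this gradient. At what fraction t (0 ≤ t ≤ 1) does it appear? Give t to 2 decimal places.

0.92

Invert the lerp on the G channel (largest span, 228): t = (35 − 245) / (17 − 245) = -210/-228 = 0.92105.
Check on R: (183 − 31)/(196 − 31) = 0.9212 ✓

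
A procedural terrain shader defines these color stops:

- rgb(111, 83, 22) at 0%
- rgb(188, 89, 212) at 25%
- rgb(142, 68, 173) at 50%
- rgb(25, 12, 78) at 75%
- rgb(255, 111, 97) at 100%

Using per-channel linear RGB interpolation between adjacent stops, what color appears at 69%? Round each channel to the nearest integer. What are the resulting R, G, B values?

69% lies between the 50% and 75% stops, so the local fraction is t = (69 − 50)/(75 − 50) = 19/25 ≈ 0.76.
R = 142 + 0.76 × (25 − 142) = 53.08 → 53
G = 68 + 0.76 × (12 − 68) = 25.44 → 25
B = 173 + 0.76 × (78 − 173) = 100.8 → 101

(53, 25, 101)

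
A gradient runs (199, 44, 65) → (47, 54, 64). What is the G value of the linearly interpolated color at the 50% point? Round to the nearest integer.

49

G = 44 + 0.5 × (54 − 44) = 49 → 49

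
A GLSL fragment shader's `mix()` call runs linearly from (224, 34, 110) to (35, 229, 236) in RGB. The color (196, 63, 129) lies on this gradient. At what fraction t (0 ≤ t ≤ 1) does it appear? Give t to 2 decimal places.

0.15

Invert the lerp on the G channel (largest span, 195): t = (63 − 34) / (229 − 34) = 29/195 = 0.14872.
Check on R: (196 − 224)/(35 − 224) = 0.1481 ✓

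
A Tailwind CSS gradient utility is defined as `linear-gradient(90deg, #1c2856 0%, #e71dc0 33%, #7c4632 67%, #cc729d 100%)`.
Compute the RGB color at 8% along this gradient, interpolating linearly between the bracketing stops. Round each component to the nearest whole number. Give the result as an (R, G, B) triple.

8% lies between the 0% and 33% stops, so the local fraction is t = (8 − 0)/(33 − 0) = 8/33 ≈ 0.2424.
#1c2856 → (28, 40, 86); #e71dc0 → (231, 29, 192).
R = 28 + 0.2424 × (231 − 28) = 77.207 → 77
G = 40 + 0.2424 × (29 − 40) = 37.334 → 37
B = 86 + 0.2424 × (192 − 86) = 111.694 → 112

(77, 37, 112)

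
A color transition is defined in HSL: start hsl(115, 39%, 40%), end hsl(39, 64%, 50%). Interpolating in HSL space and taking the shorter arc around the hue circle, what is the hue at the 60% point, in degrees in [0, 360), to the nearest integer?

Hue arc: Δh = 39 − 115 = -76° (|Δh| ≤ 180, already the shorter path).
H = 115 + 0.6 × (-76) = 69.4 → 69°

69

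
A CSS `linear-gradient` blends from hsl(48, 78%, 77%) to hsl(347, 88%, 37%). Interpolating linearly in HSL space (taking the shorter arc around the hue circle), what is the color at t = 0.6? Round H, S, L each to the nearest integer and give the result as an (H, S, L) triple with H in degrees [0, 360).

Hue: 347 − 48 = 299°, but |299| > 180 so the shorter arc goes the other way: Δh = 299 − 360 = -61°.
H = 48 + 0.6 × (-61) = 11.4 → 11°
S = 78 + 0.6 × (88 − 78) = 84 → 84%
L = 77 + 0.6 × (37 − 77) = 53 → 53%

(11, 84, 53)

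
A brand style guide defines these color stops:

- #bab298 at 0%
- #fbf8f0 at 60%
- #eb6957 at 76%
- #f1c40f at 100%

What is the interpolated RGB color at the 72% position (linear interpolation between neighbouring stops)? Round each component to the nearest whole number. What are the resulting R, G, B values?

(239, 141, 125)

72% lies between the 60% and 76% stops, so the local fraction is t = (72 − 60)/(76 − 60) = 12/16 ≈ 0.75.
#fbf8f0 → (251, 248, 240); #eb6957 → (235, 105, 87).
R = 251 + 0.75 × (235 − 251) = 239 → 239
G = 248 + 0.75 × (105 − 248) = 140.75 → 141
B = 240 + 0.75 × (87 − 240) = 125.25 → 125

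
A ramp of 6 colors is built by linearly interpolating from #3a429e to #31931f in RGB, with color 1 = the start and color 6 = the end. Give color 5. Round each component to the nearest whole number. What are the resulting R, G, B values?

With 6 swatches and endpoints inclusive, swatch 5 sits at t = (5 − 1)/(6 − 1) = 4/5 ≈ 0.8.
#3a429e → (58, 66, 158); #31931f → (49, 147, 31).
R = 58 + 0.8 × (49 − 58) = 50.8 → 51
G = 66 + 0.8 × (147 − 66) = 130.8 → 131
B = 158 + 0.8 × (31 − 158) = 56.4 → 56

(51, 131, 56)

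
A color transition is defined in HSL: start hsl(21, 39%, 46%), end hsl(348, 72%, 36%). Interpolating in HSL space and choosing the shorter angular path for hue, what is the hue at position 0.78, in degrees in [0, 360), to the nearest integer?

Hue: 348 − 21 = 327°, but |327| > 180 so the shorter arc goes the other way: Δh = 327 − 360 = -33°.
H = 21 + 0.78 × (-33) = -4.74 → -5 → -5 mod 360 = 355°

355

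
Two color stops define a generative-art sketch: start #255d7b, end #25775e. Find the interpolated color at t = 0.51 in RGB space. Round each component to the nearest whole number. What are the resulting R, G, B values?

#255d7b → (37, 93, 123); #25775e → (37, 119, 94).
R = 37 + 0.51 × (37 − 37) = 37 + 0.51 × 0 = 37 → 37
G = 93 + 0.51 × (119 − 93) = 93 + 0.51 × 26 = 106.26 → 106
B = 123 + 0.51 × (94 − 123) = 123 + 0.51 × -29 = 108.21 → 108
So the blended color is (37, 106, 108), about #256a6c.

(37, 106, 108)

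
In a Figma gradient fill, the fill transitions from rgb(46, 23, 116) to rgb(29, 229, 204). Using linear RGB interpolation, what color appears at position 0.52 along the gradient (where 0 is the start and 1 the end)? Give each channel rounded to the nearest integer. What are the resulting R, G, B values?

(37, 130, 162)

R = 46 + 0.52 × (29 − 46) = 46 + 0.52 × -17 = 37.16 → 37
G = 23 + 0.52 × (229 − 23) = 23 + 0.52 × 206 = 130.12 → 130
B = 116 + 0.52 × (204 − 116) = 116 + 0.52 × 88 = 161.76 → 162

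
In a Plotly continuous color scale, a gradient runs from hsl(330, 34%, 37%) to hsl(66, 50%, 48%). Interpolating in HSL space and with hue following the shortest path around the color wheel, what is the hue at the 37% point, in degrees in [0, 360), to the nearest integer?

6

Hue: 66 − 330 = -264°, but |-264| > 180 so the shorter arc goes the other way: Δh = -264 + 360 = 96°.
H = 330 + 0.37 × (96) = 365.52 → 366 → 366 mod 360 = 6°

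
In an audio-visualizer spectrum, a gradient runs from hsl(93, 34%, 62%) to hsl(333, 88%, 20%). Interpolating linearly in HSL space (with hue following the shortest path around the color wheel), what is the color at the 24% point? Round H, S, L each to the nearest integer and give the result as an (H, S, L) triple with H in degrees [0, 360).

(64, 47, 52)

Hue: 333 − 93 = 240°, but |240| > 180 so the shorter arc goes the other way: Δh = 240 − 360 = -120°.
H = 93 + 0.24 × (-120) = 64.2 → 64°
S = 34 + 0.24 × (88 − 34) = 46.96 → 47%
L = 62 + 0.24 × (20 − 62) = 51.92 → 52%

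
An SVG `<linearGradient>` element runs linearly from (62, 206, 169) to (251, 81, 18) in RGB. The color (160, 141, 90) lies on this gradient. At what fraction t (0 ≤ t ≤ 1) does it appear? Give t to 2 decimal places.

0.52

Invert the lerp on the R channel (largest span, 189): t = (160 − 62) / (251 − 62) = 98/189 = 0.51852.
Check on G: (141 − 206)/(81 − 206) = 0.52 ✓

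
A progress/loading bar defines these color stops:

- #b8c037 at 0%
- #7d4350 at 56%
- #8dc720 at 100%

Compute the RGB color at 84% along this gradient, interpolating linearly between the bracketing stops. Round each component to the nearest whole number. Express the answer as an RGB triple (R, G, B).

84% lies between the 56% and 100% stops, so the local fraction is t = (84 − 56)/(100 − 56) = 28/44 ≈ 0.6364.
#7d4350 → (125, 67, 80); #8dc720 → (141, 199, 32).
R = 125 + 0.6364 × (141 − 125) = 135.182 → 135
G = 67 + 0.6364 × (199 − 67) = 151.005 → 151
B = 80 + 0.6364 × (32 − 80) = 49.453 → 49

(135, 151, 49)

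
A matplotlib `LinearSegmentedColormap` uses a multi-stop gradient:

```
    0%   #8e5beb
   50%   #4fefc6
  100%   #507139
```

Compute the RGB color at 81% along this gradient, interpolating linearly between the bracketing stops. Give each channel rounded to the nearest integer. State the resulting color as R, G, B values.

81% lies between the 50% and 100% stops, so the local fraction is t = (81 − 50)/(100 − 50) = 31/50 ≈ 0.62.
#4fefc6 → (79, 239, 198); #507139 → (80, 113, 57).
R = 79 + 0.62 × (80 − 79) = 79.62 → 80
G = 239 + 0.62 × (113 − 239) = 160.88 → 161
B = 198 + 0.62 × (57 − 198) = 110.58 → 111

(80, 161, 111)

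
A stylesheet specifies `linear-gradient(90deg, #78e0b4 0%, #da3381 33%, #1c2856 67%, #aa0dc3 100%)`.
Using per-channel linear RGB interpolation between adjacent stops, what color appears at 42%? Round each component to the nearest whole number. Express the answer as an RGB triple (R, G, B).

(168, 48, 118)

42% lies between the 33% and 67% stops, so the local fraction is t = (42 − 33)/(67 − 33) = 9/34 ≈ 0.2647.
#da3381 → (218, 51, 129); #1c2856 → (28, 40, 86).
R = 218 + 0.2647 × (28 − 218) = 167.707 → 168
G = 51 + 0.2647 × (40 − 51) = 48.088 → 48
B = 129 + 0.2647 × (86 − 129) = 117.618 → 118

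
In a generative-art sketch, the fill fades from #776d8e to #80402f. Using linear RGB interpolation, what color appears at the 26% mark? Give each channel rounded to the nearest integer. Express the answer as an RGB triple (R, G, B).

(121, 97, 117)

#776d8e → (119, 109, 142); #80402f → (128, 64, 47).
26% corresponds to t = 0.26.
R = 119 + 0.26 × (128 − 119) = 119 + 0.26 × 9 = 121.34 → 121
G = 109 + 0.26 × (64 − 109) = 109 + 0.26 × -45 = 97.3 → 97
B = 142 + 0.26 × (47 − 142) = 142 + 0.26 × -95 = 117.3 → 117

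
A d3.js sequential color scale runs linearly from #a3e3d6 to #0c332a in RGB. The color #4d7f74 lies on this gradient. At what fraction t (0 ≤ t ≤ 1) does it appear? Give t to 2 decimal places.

Invert the lerp on the G channel (largest span, 176): t = (127 − 227) / (51 − 227) = -100/-176 = 0.56818.
Check on R: (77 − 163)/(12 − 163) = 0.5695 ✓

0.57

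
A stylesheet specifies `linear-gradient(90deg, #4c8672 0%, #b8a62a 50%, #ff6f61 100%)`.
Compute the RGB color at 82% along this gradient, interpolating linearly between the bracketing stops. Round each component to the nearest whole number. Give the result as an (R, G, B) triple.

82% lies between the 50% and 100% stops, so the local fraction is t = (82 − 50)/(100 − 50) = 32/50 ≈ 0.64.
#b8a62a → (184, 166, 42); #ff6f61 → (255, 111, 97).
R = 184 + 0.64 × (255 − 184) = 229.44 → 229
G = 166 + 0.64 × (111 − 166) = 130.8 → 131
B = 42 + 0.64 × (97 − 42) = 77.2 → 77

(229, 131, 77)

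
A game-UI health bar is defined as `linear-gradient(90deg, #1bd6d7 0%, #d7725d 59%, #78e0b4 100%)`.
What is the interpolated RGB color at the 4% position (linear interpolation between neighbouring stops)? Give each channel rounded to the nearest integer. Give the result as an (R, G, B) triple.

4% lies between the 0% and 59% stops, so the local fraction is t = (4 − 0)/(59 − 0) = 4/59 ≈ 0.0678.
#1bd6d7 → (27, 214, 215); #d7725d → (215, 114, 93).
R = 27 + 0.0678 × (215 − 27) = 39.746 → 40
G = 214 + 0.0678 × (114 − 214) = 207.22 → 207
B = 215 + 0.0678 × (93 − 215) = 206.728 → 207

(40, 207, 207)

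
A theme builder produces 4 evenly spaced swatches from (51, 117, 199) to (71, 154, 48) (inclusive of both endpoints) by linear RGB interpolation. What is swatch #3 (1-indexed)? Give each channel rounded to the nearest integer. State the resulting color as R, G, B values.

With 4 swatches and endpoints inclusive, swatch 3 sits at t = (3 − 1)/(4 − 1) = 2/3 ≈ 0.6667.
R = 51 + 0.6667 × (71 − 51) = 64.334 → 64
G = 117 + 0.6667 × (154 − 117) = 141.668 → 142
B = 199 + 0.6667 × (48 − 199) = 98.328 → 98

(64, 142, 98)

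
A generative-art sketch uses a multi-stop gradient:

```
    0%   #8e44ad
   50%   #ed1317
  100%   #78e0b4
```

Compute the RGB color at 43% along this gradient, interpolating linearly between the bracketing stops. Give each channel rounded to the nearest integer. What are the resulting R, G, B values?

(224, 26, 44)

43% lies between the 0% and 50% stops, so the local fraction is t = (43 − 0)/(50 − 0) = 43/50 ≈ 0.86.
#8e44ad → (142, 68, 173); #ed1317 → (237, 19, 23).
R = 142 + 0.86 × (237 − 142) = 223.7 → 224
G = 68 + 0.86 × (19 − 68) = 25.86 → 26
B = 173 + 0.86 × (23 − 173) = 44 → 44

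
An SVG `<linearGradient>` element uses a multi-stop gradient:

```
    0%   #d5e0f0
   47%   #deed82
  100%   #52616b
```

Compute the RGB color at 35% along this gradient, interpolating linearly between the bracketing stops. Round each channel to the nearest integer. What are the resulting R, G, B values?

(220, 234, 158)

35% lies between the 0% and 47% stops, so the local fraction is t = (35 − 0)/(47 − 0) = 35/47 ≈ 0.7447.
#d5e0f0 → (213, 224, 240); #deed82 → (222, 237, 130).
R = 213 + 0.7447 × (222 − 213) = 219.702 → 220
G = 224 + 0.7447 × (237 − 224) = 233.681 → 234
B = 240 + 0.7447 × (130 − 240) = 158.083 → 158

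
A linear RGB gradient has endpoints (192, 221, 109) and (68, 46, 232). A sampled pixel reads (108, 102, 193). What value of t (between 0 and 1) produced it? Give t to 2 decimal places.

0.68

Invert the lerp on the G channel (largest span, 175): t = (102 − 221) / (46 − 221) = -119/-175 = 0.68.
Check on R: (108 − 192)/(68 − 192) = 0.6774 ✓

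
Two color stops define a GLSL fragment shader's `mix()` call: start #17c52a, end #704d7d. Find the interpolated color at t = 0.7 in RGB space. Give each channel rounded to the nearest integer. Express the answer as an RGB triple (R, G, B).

(85, 113, 100)

#17c52a → (23, 197, 42); #704d7d → (112, 77, 125).
R = 23 + 0.7 × (112 − 23) = 23 + 0.7 × 89 = 85.3 → 85
G = 197 + 0.7 × (77 − 197) = 197 + 0.7 × -120 = 113 → 113
B = 42 + 0.7 × (125 − 42) = 42 + 0.7 × 83 = 100.1 → 100
So the blended color is (85, 113, 100), about #557164.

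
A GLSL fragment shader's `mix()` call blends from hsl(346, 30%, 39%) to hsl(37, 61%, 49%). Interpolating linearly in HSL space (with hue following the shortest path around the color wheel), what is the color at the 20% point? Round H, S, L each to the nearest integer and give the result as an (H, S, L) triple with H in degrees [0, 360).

(356, 36, 41)

Hue: 37 − 346 = -309°, but |-309| > 180 so the shorter arc goes the other way: Δh = -309 + 360 = 51°.
H = 346 + 0.2 × (51) = 356.2 → 356°
S = 30 + 0.2 × (61 − 30) = 36.2 → 36%
L = 39 + 0.2 × (49 − 39) = 41 → 41%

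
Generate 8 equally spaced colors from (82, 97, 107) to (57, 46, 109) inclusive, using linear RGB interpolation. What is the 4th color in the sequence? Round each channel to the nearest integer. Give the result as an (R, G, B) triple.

(71, 75, 108)

With 8 swatches and endpoints inclusive, swatch 4 sits at t = (4 − 1)/(8 − 1) = 3/7 ≈ 0.4286.
R = 82 + 0.4286 × (57 − 82) = 71.285 → 71
G = 97 + 0.4286 × (46 − 97) = 75.141 → 75
B = 107 + 0.4286 × (109 − 107) = 107.857 → 108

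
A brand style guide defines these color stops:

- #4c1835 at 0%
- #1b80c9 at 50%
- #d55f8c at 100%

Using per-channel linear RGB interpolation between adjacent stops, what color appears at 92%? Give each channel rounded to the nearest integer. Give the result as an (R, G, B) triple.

(183, 100, 150)

92% lies between the 50% and 100% stops, so the local fraction is t = (92 − 50)/(100 − 50) = 42/50 ≈ 0.84.
#1b80c9 → (27, 128, 201); #d55f8c → (213, 95, 140).
R = 27 + 0.84 × (213 − 27) = 183.24 → 183
G = 128 + 0.84 × (95 − 128) = 100.28 → 100
B = 201 + 0.84 × (140 − 201) = 149.76 → 150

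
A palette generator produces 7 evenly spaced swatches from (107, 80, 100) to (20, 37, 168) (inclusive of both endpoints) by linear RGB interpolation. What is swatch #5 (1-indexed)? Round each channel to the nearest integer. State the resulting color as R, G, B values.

(49, 51, 145)

With 7 swatches and endpoints inclusive, swatch 5 sits at t = (5 − 1)/(7 − 1) = 4/6 ≈ 0.6667.
R = 107 + 0.6667 × (20 − 107) = 48.997 → 49
G = 80 + 0.6667 × (37 − 80) = 51.332 → 51
B = 100 + 0.6667 × (168 − 100) = 145.336 → 145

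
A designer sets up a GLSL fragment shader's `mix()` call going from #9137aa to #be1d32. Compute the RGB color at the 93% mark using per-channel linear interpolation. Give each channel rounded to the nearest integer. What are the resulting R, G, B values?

(187, 31, 58)

#9137aa → (145, 55, 170); #be1d32 → (190, 29, 50).
93% corresponds to t = 0.93.
R = 145 + 0.93 × (190 − 145) = 145 + 0.93 × 45 = 186.85 → 187
G = 55 + 0.93 × (29 − 55) = 55 + 0.93 × -26 = 30.82 → 31
B = 170 + 0.93 × (50 − 170) = 170 + 0.93 × -120 = 58.4 → 58
So the blended color is (187, 31, 58), about #bb1f3a.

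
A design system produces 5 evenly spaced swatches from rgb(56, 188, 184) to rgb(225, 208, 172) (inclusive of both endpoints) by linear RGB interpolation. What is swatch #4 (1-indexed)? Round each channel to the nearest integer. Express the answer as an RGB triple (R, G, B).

With 5 swatches and endpoints inclusive, swatch 4 sits at t = (4 − 1)/(5 − 1) = 3/4 ≈ 0.75.
R = 56 + 0.75 × (225 − 56) = 182.75 → 183
G = 188 + 0.75 × (208 − 188) = 203 → 203
B = 184 + 0.75 × (172 − 184) = 175 → 175

(183, 203, 175)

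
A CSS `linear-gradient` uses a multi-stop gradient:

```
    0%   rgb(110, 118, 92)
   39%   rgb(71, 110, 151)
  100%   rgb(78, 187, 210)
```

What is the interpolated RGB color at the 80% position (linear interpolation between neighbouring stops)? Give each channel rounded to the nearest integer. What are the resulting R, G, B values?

80% lies between the 39% and 100% stops, so the local fraction is t = (80 − 39)/(100 − 39) = 41/61 ≈ 0.6721.
R = 71 + 0.6721 × (78 − 71) = 75.705 → 76
G = 110 + 0.6721 × (187 − 110) = 161.752 → 162
B = 151 + 0.6721 × (210 − 151) = 190.654 → 191

(76, 162, 191)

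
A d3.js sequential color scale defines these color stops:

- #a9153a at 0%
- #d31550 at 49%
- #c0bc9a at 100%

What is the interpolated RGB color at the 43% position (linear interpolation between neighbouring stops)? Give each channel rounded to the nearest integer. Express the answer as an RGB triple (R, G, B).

(206, 21, 77)

43% lies between the 0% and 49% stops, so the local fraction is t = (43 − 0)/(49 − 0) = 43/49 ≈ 0.8776.
#a9153a → (169, 21, 58); #d31550 → (211, 21, 80).
R = 169 + 0.8776 × (211 − 169) = 205.859 → 206
G = 21 + 0.8776 × (21 − 21) = 21 → 21
B = 58 + 0.8776 × (80 − 58) = 77.307 → 77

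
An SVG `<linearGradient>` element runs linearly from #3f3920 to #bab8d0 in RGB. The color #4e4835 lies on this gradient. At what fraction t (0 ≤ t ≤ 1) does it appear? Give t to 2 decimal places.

0.12

Invert the lerp on the B channel (largest span, 176): t = (53 − 32) / (208 − 32) = 21/176 = 0.11932.
Check on R: (78 − 63)/(186 − 63) = 0.122 ✓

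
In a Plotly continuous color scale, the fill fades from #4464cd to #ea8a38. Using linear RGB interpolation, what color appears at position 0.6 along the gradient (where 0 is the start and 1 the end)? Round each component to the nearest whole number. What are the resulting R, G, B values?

(168, 123, 116)

#4464cd → (68, 100, 205); #ea8a38 → (234, 138, 56).
R = 68 + 0.6 × (234 − 68) = 68 + 0.6 × 166 = 167.6 → 168
G = 100 + 0.6 × (138 − 100) = 100 + 0.6 × 38 = 122.8 → 123
B = 205 + 0.6 × (56 − 205) = 205 + 0.6 × -149 = 115.6 → 116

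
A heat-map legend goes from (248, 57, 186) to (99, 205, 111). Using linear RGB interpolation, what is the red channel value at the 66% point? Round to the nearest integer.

150

R = 248 + 0.66 × (99 − 248) = 149.66 → 150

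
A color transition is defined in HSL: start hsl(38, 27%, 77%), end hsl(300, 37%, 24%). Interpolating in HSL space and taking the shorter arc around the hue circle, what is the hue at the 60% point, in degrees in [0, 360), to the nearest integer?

339

Hue: 300 − 38 = 262°, but |262| > 180 so the shorter arc goes the other way: Δh = 262 − 360 = -98°.
H = 38 + 0.6 × (-98) = -20.8 → -21 → -21 mod 360 = 339°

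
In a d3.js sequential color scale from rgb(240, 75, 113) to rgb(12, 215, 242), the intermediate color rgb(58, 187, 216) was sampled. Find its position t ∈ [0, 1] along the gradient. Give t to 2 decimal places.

0.80

Invert the lerp on the R channel (largest span, 228): t = (58 − 240) / (12 − 240) = -182/-228 = 0.79825.
Check on G: (187 − 75)/(215 − 75) = 0.8 ✓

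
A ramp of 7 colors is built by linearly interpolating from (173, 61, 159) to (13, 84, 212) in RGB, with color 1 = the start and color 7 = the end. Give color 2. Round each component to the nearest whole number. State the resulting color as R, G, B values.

(146, 65, 168)

With 7 swatches and endpoints inclusive, swatch 2 sits at t = (2 − 1)/(7 − 1) = 1/6 ≈ 0.1667.
R = 173 + 0.1667 × (13 − 173) = 146.328 → 146
G = 61 + 0.1667 × (84 − 61) = 64.834 → 65
B = 159 + 0.1667 × (212 − 159) = 167.835 → 168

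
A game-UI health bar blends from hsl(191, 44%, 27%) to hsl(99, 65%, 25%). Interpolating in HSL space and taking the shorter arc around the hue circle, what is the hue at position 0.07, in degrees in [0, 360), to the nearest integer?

185

Hue arc: Δh = 99 − 191 = -92° (|Δh| ≤ 180, already the shorter path).
H = 191 + 0.07 × (-92) = 184.56 → 185°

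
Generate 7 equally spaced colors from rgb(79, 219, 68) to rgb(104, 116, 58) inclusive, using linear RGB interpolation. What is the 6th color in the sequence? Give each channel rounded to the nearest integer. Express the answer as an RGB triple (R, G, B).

With 7 swatches and endpoints inclusive, swatch 6 sits at t = (6 − 1)/(7 − 1) = 5/6 ≈ 0.8333.
R = 79 + 0.8333 × (104 − 79) = 99.832 → 100
G = 219 + 0.8333 × (116 − 219) = 133.17 → 133
B = 68 + 0.8333 × (58 − 68) = 59.667 → 60

(100, 133, 60)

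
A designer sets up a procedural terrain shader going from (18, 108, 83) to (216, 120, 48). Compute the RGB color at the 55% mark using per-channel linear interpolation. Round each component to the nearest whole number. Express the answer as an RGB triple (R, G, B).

(127, 115, 64)

55% corresponds to t = 0.55.
R = 18 + 0.55 × (216 − 18) = 18 + 0.55 × 198 = 126.9 → 127
G = 108 + 0.55 × (120 − 108) = 108 + 0.55 × 12 = 114.6 → 115
B = 83 + 0.55 × (48 − 83) = 83 + 0.55 × -35 = 63.75 → 64
So the blended color is (127, 115, 64), about #7f7340.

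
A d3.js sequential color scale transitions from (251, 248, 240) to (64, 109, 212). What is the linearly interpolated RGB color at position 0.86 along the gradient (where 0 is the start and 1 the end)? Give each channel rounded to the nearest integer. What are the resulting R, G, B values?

R = 251 + 0.86 × (64 − 251) = 251 + 0.86 × -187 = 90.18 → 90
G = 248 + 0.86 × (109 − 248) = 248 + 0.86 × -139 = 128.46 → 128
B = 240 + 0.86 × (212 − 240) = 240 + 0.86 × -28 = 215.92 → 216

(90, 128, 216)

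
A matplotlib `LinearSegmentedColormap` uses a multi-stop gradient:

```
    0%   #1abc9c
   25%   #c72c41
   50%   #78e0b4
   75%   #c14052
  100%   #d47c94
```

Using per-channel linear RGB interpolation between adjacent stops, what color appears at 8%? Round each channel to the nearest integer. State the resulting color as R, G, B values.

(81, 142, 127)

8% lies between the 0% and 25% stops, so the local fraction is t = (8 − 0)/(25 − 0) = 8/25 ≈ 0.32.
#1abc9c → (26, 188, 156); #c72c41 → (199, 44, 65).
R = 26 + 0.32 × (199 − 26) = 81.36 → 81
G = 188 + 0.32 × (44 − 188) = 141.92 → 142
B = 156 + 0.32 × (65 − 156) = 126.88 → 127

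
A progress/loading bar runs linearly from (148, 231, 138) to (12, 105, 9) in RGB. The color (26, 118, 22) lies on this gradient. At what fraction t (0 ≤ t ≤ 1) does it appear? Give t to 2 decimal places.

Invert the lerp on the R channel (largest span, 136): t = (26 − 148) / (12 − 148) = -122/-136 = 0.89706.
Check on G: (118 − 231)/(105 − 231) = 0.8968 ✓

0.90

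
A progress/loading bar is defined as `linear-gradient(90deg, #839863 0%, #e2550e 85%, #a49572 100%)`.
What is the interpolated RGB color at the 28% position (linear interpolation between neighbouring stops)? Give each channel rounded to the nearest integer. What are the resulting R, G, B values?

28% lies between the 0% and 85% stops, so the local fraction is t = (28 − 0)/(85 − 0) = 28/85 ≈ 0.3294.
#839863 → (131, 152, 99); #e2550e → (226, 85, 14).
R = 131 + 0.3294 × (226 − 131) = 162.293 → 162
G = 152 + 0.3294 × (85 − 152) = 129.93 → 130
B = 99 + 0.3294 × (14 − 99) = 71.001 → 71

(162, 130, 71)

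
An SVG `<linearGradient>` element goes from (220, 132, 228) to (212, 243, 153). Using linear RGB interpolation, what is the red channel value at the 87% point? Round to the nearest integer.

R = 220 + 0.87 × (212 − 220) = 213.04 → 213

213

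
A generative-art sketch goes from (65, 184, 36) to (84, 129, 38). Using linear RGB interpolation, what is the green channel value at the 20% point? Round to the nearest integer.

173

G = 184 + 0.2 × (129 − 184) = 173 → 173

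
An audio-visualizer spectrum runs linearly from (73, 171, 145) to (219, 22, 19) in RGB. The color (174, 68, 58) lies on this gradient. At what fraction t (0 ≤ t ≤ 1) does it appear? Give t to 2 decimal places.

Invert the lerp on the G channel (largest span, 149): t = (68 − 171) / (22 − 171) = -103/-149 = 0.69128.
Check on R: (174 − 73)/(219 − 73) = 0.6918 ✓

0.69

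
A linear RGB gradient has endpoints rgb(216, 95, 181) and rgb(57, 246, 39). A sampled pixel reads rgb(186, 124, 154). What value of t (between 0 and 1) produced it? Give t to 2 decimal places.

0.19

Invert the lerp on the R channel (largest span, 159): t = (186 − 216) / (57 − 216) = -30/-159 = 0.18868.
Check on G: (124 − 95)/(246 − 95) = 0.1921 ✓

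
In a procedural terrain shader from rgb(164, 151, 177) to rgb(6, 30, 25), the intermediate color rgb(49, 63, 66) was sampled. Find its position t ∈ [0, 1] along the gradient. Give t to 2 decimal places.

0.73

Invert the lerp on the R channel (largest span, 158): t = (49 − 164) / (6 − 164) = -115/-158 = 0.72785.
Check on G: (63 − 151)/(30 − 151) = 0.7273 ✓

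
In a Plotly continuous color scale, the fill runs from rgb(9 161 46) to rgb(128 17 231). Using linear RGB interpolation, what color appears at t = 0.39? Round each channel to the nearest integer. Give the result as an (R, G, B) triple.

R = 9 + 0.39 × (128 − 9) = 9 + 0.39 × 119 = 55.41 → 55
G = 161 + 0.39 × (17 − 161) = 161 + 0.39 × -144 = 104.84 → 105
B = 46 + 0.39 × (231 − 46) = 46 + 0.39 × 185 = 118.15 → 118

(55, 105, 118)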